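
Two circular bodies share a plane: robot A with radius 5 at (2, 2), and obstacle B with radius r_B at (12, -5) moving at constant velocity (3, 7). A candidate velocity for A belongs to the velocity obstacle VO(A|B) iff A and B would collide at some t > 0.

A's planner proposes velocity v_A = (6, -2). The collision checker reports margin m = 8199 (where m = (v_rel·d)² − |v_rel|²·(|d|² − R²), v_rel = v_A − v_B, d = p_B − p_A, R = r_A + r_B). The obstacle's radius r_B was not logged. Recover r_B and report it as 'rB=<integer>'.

m = 8199
d = (10, -7);  v_rel = (3, -9),  |v_rel|² = 90
v_rel×d = (3)·(-7) − (-9)·(10) = 69
since m = R²·90 − 69²:  R² = (4761 + 8199) / 90 = 144
R = √144 = 12  ⇒  r_B = 12 − 5 = 7

rB=7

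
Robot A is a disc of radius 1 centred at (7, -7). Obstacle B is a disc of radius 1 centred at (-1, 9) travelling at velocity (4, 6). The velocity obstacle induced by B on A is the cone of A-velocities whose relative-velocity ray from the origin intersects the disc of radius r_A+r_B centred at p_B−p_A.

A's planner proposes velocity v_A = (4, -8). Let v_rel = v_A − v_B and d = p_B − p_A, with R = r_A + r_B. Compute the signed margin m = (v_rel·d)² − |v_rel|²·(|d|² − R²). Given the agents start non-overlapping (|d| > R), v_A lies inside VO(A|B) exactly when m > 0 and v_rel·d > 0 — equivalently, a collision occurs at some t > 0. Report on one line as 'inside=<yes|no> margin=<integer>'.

d = (-8, 16),  |d|² = 320;  R = 1+1 = 2,  c = 320−2² = 316
v_rel = (0, -14),  |v_rel|² = 196;  v_rel·d = (0)·(-8) + (-14)·(16) = -224
196·t² + 448·t + 316 = 0  ⇒  m = (-224)² − 196·316 = -11760
m = -11760 < 0,  v_rel·d = -224 < 0  ⇒  outside

inside=no margin=-11760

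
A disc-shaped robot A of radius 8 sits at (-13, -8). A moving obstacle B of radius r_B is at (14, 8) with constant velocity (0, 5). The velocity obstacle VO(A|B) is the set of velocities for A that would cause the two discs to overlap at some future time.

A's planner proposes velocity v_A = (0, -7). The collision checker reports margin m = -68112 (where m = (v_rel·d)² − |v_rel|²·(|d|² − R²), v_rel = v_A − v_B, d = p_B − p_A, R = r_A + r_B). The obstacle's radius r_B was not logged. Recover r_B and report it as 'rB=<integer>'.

m = -68112
d = (27, 16);  v_rel = (0, -12),  |v_rel|² = 144
v_rel×d = (0)·(16) − (-12)·(27) = 324
since m = R²·144 − 324²:  R² = (104976 + -68112) / 144 = 256
R = √256 = 16  ⇒  r_B = 16 − 8 = 8

rB=8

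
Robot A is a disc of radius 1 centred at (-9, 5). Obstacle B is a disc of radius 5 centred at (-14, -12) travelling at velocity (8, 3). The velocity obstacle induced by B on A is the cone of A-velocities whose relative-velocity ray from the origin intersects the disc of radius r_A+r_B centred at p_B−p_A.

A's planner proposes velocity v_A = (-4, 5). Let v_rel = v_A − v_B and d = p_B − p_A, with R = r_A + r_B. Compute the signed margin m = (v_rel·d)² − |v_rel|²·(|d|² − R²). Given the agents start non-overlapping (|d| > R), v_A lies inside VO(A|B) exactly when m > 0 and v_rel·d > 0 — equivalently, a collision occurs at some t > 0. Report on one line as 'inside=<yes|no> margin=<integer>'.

d = (-5, -17),  |d|² = 314;  R = 1+5 = 6,  c = 314−6² = 278
v_rel = (-12, 2),  |v_rel|² = 148;  v_rel·d = (-12)·(-5) + (2)·(-17) = 26
148·t² − 52·t + 278 = 0  ⇒  m = 26² − 148·278 = -40468
m = -40468 < 0,  v_rel·d = 26 > 0  ⇒  outside

inside=no margin=-40468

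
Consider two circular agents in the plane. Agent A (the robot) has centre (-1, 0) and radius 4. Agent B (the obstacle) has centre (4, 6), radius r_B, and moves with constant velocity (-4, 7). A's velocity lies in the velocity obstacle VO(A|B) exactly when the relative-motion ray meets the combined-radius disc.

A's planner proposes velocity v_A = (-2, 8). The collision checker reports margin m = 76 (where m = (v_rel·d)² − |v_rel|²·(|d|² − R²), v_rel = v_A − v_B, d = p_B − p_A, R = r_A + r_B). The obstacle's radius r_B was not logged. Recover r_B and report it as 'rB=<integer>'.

m = 76
d = (5, 6);  v_rel = (2, 1),  |v_rel|² = 5
v_rel×d = (2)·(6) − (1)·(5) = 7
since m = R²·5 − 7²:  R² = (49 + 76) / 5 = 25
R = √25 = 5  ⇒  r_B = 5 − 4 = 1

rB=1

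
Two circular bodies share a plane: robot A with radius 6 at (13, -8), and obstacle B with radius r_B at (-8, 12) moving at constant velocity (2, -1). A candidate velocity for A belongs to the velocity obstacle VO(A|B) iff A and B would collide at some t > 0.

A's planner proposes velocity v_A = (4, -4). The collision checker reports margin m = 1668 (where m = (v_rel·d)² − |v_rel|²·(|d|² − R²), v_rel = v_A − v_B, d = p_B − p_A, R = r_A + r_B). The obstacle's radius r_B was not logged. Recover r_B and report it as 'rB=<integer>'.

m = 1668
d = (-21, 20);  v_rel = (2, -3),  |v_rel|² = 13
v_rel×d = (2)·(20) − (-3)·(-21) = -23
since m = R²·13 − (-23)²:  R² = (529 + 1668) / 13 = 169
R = √169 = 13  ⇒  r_B = 13 − 6 = 7

rB=7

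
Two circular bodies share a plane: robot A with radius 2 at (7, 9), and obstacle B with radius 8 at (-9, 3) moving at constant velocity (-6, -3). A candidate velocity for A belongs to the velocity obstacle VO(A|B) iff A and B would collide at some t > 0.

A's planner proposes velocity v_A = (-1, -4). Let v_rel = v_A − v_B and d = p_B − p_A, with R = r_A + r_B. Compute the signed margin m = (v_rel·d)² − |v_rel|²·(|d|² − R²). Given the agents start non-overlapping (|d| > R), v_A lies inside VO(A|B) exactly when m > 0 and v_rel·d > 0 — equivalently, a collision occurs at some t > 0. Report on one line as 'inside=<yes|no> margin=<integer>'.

d = (-16, -6),  |d|² = 292;  R = 2+8 = 10,  c = 292−10² = 192
v_rel = (5, -1),  |v_rel|² = 26;  v_rel·d = (5)·(-16) + (-1)·(-6) = -74
26·t² + 148·t + 192 = 0  ⇒  m = (-74)² − 26·192 = 484
m = 484 > 0,  v_rel·d = -74 < 0  ⇒  outside

inside=no margin=484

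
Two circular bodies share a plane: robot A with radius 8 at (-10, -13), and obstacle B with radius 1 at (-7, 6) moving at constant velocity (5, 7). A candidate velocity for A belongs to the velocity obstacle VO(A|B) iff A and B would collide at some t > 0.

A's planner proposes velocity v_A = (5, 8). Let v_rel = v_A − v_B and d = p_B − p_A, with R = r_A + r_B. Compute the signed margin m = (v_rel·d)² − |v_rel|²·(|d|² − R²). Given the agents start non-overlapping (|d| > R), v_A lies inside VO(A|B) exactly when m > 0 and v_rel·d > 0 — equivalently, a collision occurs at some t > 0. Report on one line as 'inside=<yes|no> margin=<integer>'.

d = (3, 19),  |d|² = 370;  R = 8+1 = 9,  c = 370−9² = 289
v_rel = (0, 1),  |v_rel|² = 1;  v_rel·d = (0)·(3) + (1)·(19) = 19
1·t² − 38·t + 289 = 0  ⇒  m = 19² − 1·289 = 72
m = 72 > 0,  v_rel·d = 19 > 0  ⇒  inside

inside=yes margin=72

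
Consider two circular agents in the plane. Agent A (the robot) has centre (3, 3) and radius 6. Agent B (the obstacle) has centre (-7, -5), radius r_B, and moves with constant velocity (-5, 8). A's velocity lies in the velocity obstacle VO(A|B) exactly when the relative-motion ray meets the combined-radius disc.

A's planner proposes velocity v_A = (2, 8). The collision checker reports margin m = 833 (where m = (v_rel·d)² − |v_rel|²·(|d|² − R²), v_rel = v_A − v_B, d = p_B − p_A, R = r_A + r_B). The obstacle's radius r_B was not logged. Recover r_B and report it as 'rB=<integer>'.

m = 833
d = (-10, -8);  v_rel = (7, 0),  |v_rel|² = 49
v_rel×d = (7)·(-8) − (0)·(-10) = -56
since m = R²·49 − (-56)²:  R² = (3136 + 833) / 49 = 81
R = √81 = 9  ⇒  r_B = 9 − 6 = 3

rB=3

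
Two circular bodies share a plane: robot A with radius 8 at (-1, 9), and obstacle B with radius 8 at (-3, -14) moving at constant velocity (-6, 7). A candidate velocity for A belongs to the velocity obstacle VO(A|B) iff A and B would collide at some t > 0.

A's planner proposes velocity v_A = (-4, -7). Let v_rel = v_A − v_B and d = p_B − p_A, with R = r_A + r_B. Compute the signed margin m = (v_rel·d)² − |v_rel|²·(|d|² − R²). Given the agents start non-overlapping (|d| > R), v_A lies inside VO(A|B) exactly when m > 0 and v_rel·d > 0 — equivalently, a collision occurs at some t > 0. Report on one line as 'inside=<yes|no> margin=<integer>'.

d = (-2, -23),  |d|² = 533;  R = 8+8 = 16,  c = 533−16² = 277
v_rel = (2, -14),  |v_rel|² = 200;  v_rel·d = (2)·(-2) + (-14)·(-23) = 318
200·t² − 636·t + 277 = 0  ⇒  m = 318² − 200·277 = 45724
m = 45724 > 0,  v_rel·d = 318 > 0  ⇒  inside

inside=yes margin=45724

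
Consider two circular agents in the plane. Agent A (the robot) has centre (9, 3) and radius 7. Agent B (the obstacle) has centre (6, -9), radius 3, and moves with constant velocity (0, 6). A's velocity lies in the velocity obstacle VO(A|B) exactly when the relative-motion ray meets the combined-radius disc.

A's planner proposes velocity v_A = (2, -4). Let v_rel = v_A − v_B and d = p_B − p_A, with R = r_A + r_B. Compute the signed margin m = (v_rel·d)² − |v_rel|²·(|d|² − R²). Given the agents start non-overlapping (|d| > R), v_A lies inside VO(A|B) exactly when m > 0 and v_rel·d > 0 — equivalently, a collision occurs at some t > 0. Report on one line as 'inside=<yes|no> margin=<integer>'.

d = (-3, -12),  |d|² = 153;  R = 7+3 = 10,  c = 153−10² = 53
v_rel = (2, -10),  |v_rel|² = 104;  v_rel·d = (2)·(-3) + (-10)·(-12) = 114
104·t² − 228·t + 53 = 0  ⇒  m = 114² − 104·53 = 7484
m = 7484 > 0,  v_rel·d = 114 > 0  ⇒  inside

inside=yes margin=7484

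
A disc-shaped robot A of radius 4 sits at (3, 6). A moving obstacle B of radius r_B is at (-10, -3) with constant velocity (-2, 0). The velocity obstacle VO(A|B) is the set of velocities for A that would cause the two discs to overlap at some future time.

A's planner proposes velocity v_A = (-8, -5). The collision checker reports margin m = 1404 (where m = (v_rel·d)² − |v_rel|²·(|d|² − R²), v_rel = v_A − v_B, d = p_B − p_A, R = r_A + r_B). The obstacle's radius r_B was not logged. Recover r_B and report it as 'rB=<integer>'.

m = 1404
d = (-13, -9);  v_rel = (-6, -5),  |v_rel|² = 61
v_rel×d = (-6)·(-9) − (-5)·(-13) = -11
since m = R²·61 − (-11)²:  R² = (121 + 1404) / 61 = 25
R = √25 = 5  ⇒  r_B = 5 − 4 = 1

rB=1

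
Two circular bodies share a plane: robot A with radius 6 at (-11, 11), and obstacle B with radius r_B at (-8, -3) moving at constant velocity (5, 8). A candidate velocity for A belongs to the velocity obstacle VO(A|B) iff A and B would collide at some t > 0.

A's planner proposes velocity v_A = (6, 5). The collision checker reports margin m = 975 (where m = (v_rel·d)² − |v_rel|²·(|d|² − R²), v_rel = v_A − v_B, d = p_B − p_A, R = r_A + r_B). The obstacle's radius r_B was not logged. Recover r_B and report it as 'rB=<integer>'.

m = 975
d = (3, -14);  v_rel = (1, -3),  |v_rel|² = 10
v_rel×d = (1)·(-14) − (-3)·(3) = -5
since m = R²·10 − (-5)²:  R² = (25 + 975) / 10 = 100
R = √100 = 10  ⇒  r_B = 10 − 6 = 4

rB=4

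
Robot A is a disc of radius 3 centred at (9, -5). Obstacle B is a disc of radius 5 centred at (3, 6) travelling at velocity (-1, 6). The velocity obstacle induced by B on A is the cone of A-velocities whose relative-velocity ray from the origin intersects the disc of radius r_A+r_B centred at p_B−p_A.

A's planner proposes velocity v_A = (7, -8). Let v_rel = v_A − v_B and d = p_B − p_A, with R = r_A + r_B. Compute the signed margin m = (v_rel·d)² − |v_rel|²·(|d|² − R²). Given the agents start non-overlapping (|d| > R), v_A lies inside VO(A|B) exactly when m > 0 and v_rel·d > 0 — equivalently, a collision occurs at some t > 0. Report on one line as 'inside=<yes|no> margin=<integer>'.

d = (-6, 11),  |d|² = 157;  R = 3+5 = 8,  c = 157−8² = 93
v_rel = (8, -14),  |v_rel|² = 260;  v_rel·d = (8)·(-6) + (-14)·(11) = -202
260·t² + 404·t + 93 = 0  ⇒  m = (-202)² − 260·93 = 16624
m = 16624 > 0,  v_rel·d = -202 < 0  ⇒  outside

inside=no margin=16624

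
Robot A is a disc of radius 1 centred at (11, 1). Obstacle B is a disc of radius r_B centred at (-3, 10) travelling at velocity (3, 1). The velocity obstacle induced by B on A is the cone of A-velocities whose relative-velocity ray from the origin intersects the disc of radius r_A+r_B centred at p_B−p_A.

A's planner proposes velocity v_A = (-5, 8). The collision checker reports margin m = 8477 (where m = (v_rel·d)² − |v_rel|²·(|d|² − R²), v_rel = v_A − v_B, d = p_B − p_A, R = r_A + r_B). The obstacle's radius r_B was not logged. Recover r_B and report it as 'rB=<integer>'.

m = 8477
d = (-14, 9);  v_rel = (-8, 7),  |v_rel|² = 113
v_rel×d = (-8)·(9) − (7)·(-14) = 26
since m = R²·113 − 26²:  R² = (676 + 8477) / 113 = 81
R = √81 = 9  ⇒  r_B = 9 − 1 = 8

rB=8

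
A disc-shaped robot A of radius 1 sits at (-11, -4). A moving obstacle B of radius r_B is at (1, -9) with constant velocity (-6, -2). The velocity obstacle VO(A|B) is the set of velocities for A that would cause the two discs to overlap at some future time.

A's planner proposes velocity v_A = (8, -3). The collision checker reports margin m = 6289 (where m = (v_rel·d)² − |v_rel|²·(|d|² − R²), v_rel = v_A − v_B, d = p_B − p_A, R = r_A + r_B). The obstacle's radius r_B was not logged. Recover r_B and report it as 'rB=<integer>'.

m = 6289
d = (12, -5);  v_rel = (14, -1),  |v_rel|² = 197
v_rel×d = (14)·(-5) − (-1)·(12) = -58
since m = R²·197 − (-58)²:  R² = (3364 + 6289) / 197 = 49
R = √49 = 7  ⇒  r_B = 7 − 1 = 6

rB=6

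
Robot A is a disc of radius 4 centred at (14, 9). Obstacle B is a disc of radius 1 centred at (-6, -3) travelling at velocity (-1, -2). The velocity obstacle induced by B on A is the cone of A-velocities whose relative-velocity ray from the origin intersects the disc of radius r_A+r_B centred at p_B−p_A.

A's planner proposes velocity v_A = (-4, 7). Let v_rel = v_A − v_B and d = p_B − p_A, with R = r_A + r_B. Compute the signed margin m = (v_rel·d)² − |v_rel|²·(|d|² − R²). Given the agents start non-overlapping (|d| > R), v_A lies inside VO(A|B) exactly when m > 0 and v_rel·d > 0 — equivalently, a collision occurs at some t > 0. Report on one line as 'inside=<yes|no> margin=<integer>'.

d = (-20, -12),  |d|² = 544;  R = 4+1 = 5,  c = 544−5² = 519
v_rel = (-3, 9),  |v_rel|² = 90;  v_rel·d = (-3)·(-20) + (9)·(-12) = -48
90·t² + 96·t + 519 = 0  ⇒  m = (-48)² − 90·519 = -44406
m = -44406 < 0,  v_rel·d = -48 < 0  ⇒  outside

inside=no margin=-44406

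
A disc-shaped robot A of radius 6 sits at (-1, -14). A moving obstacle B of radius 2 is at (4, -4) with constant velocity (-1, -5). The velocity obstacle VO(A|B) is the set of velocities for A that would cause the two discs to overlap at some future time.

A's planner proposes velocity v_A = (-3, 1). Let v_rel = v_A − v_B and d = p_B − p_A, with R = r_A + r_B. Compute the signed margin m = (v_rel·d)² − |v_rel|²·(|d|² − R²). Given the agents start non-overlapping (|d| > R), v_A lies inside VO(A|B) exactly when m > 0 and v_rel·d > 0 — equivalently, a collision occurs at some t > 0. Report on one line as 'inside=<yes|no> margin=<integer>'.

d = (5, 10),  |d|² = 125;  R = 6+2 = 8,  c = 125−8² = 61
v_rel = (-2, 6),  |v_rel|² = 40;  v_rel·d = (-2)·(5) + (6)·(10) = 50
40·t² − 100·t + 61 = 0  ⇒  m = 50² − 40·61 = 60
m = 60 > 0,  v_rel·d = 50 > 0  ⇒  inside

inside=yes margin=60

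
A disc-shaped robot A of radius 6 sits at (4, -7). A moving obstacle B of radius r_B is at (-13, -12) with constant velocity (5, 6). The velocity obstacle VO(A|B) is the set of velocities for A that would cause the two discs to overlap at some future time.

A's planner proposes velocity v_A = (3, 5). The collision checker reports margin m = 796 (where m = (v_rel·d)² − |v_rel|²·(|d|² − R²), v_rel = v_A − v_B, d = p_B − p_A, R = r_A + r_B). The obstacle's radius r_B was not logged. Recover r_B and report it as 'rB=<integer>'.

m = 796
d = (-17, -5);  v_rel = (-2, -1),  |v_rel|² = 5
v_rel×d = (-2)·(-5) − (-1)·(-17) = -7
since m = R²·5 − (-7)²:  R² = (49 + 796) / 5 = 169
R = √169 = 13  ⇒  r_B = 13 − 6 = 7

rB=7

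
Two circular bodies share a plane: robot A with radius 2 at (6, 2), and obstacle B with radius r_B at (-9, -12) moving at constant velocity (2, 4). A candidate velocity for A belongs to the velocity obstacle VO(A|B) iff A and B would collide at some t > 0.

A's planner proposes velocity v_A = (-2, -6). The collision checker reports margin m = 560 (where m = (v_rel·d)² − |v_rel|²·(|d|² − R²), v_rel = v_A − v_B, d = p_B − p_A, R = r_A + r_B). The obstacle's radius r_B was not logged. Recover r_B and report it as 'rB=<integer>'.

m = 560
d = (-15, -14);  v_rel = (-4, -10),  |v_rel|² = 116
v_rel×d = (-4)·(-14) − (-10)·(-15) = -94
since m = R²·116 − (-94)²:  R² = (8836 + 560) / 116 = 81
R = √81 = 9  ⇒  r_B = 9 − 2 = 7

rB=7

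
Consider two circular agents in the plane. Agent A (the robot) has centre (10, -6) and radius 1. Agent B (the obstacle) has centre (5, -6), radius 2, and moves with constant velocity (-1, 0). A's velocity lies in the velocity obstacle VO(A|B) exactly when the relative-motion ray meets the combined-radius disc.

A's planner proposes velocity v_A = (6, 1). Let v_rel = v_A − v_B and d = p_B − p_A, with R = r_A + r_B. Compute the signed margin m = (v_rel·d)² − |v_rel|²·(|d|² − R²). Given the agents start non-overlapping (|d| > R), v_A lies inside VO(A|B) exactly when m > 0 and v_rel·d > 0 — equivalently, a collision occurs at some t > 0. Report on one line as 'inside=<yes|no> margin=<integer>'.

d = (-5, 0),  |d|² = 25;  R = 1+2 = 3,  c = 25−3² = 16
v_rel = (7, 1),  |v_rel|² = 50;  v_rel·d = (7)·(-5) + (1)·(0) = -35
50·t² + 70·t + 16 = 0  ⇒  m = (-35)² − 50·16 = 425
m = 425 > 0,  v_rel·d = -35 < 0  ⇒  outside

inside=no margin=425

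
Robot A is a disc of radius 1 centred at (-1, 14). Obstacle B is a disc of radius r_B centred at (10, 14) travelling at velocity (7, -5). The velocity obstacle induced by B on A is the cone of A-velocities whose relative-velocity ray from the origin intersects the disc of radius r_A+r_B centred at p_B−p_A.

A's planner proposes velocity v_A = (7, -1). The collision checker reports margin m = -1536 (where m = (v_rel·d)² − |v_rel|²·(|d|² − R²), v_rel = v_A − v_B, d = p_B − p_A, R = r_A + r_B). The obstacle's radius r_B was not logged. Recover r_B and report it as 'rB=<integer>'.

m = -1536
d = (11, 0);  v_rel = (0, 4),  |v_rel|² = 16
v_rel×d = (0)·(0) − (4)·(11) = -44
since m = R²·16 − (-44)²:  R² = (1936 + -1536) / 16 = 25
R = √25 = 5  ⇒  r_B = 5 − 1 = 4

rB=4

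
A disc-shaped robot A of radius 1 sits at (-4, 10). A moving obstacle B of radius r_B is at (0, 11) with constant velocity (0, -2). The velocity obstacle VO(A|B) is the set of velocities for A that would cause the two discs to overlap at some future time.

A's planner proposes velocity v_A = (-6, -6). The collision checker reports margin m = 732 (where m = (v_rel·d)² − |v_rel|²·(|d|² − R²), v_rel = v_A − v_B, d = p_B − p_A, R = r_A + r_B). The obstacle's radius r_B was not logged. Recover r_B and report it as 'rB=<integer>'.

m = 732
d = (4, 1);  v_rel = (-6, -4),  |v_rel|² = 52
v_rel×d = (-6)·(1) − (-4)·(4) = 10
since m = R²·52 − 10²:  R² = (100 + 732) / 52 = 16
R = √16 = 4  ⇒  r_B = 4 − 1 = 3

rB=3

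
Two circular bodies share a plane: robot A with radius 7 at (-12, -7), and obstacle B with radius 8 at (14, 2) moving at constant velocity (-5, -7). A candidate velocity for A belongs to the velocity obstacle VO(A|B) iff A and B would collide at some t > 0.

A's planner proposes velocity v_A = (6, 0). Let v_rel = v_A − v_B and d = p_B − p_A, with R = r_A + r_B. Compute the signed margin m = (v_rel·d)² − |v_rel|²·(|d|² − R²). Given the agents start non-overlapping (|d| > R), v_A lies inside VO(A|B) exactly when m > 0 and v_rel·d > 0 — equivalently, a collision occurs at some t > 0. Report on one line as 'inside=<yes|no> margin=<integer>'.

d = (26, 9),  |d|² = 757;  R = 7+8 = 15,  c = 757−15² = 532
v_rel = (11, 7),  |v_rel|² = 170;  v_rel·d = (11)·(26) + (7)·(9) = 349
170·t² − 698·t + 532 = 0  ⇒  m = 349² − 170·532 = 31361
m = 31361 > 0,  v_rel·d = 349 > 0  ⇒  inside

inside=yes margin=31361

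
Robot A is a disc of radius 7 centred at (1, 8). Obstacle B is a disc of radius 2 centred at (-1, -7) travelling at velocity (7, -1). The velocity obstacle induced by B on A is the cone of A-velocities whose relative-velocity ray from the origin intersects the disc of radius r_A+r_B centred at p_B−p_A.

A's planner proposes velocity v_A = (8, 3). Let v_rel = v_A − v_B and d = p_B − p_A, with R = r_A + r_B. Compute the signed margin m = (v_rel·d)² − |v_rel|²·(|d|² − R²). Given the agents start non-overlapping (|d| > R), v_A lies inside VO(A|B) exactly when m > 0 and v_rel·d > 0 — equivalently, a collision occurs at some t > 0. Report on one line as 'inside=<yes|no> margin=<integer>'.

d = (-2, -15),  |d|² = 229;  R = 7+2 = 9,  c = 229−9² = 148
v_rel = (1, 4),  |v_rel|² = 17;  v_rel·d = (1)·(-2) + (4)·(-15) = -62
17·t² + 124·t + 148 = 0  ⇒  m = (-62)² − 17·148 = 1328
m = 1328 > 0,  v_rel·d = -62 < 0  ⇒  outside

inside=no margin=1328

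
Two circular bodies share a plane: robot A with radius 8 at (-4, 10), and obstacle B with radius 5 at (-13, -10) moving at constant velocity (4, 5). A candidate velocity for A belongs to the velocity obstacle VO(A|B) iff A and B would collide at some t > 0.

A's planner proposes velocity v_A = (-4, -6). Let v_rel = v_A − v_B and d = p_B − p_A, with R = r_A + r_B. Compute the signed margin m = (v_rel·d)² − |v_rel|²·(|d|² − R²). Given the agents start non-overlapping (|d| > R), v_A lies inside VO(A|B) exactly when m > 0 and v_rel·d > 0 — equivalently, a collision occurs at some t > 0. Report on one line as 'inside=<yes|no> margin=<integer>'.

d = (-9, -20),  |d|² = 481;  R = 8+5 = 13,  c = 481−13² = 312
v_rel = (-8, -11),  |v_rel|² = 185;  v_rel·d = (-8)·(-9) + (-11)·(-20) = 292
185·t² − 584·t + 312 = 0  ⇒  m = 292² − 185·312 = 27544
m = 27544 > 0,  v_rel·d = 292 > 0  ⇒  inside

inside=yes margin=27544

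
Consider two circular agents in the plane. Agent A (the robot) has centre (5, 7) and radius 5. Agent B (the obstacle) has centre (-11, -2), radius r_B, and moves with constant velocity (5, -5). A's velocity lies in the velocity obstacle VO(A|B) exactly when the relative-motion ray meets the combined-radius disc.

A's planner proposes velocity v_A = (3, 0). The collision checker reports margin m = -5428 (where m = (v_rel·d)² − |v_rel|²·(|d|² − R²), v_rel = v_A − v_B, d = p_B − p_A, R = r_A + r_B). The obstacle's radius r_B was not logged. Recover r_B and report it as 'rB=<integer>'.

m = -5428
d = (-16, -9);  v_rel = (-2, 5),  |v_rel|² = 29
v_rel×d = (-2)·(-9) − (5)·(-16) = 98
since m = R²·29 − 98²:  R² = (9604 + -5428) / 29 = 144
R = √144 = 12  ⇒  r_B = 12 − 5 = 7

rB=7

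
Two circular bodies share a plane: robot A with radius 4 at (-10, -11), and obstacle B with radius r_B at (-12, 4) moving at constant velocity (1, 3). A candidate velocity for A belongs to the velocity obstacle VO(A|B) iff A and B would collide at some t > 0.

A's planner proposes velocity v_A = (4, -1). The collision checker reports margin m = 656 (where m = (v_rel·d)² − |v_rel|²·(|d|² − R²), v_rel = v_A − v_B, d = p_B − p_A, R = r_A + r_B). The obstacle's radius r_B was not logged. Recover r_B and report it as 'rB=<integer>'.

m = 656
d = (-2, 15);  v_rel = (3, -4),  |v_rel|² = 25
v_rel×d = (3)·(15) − (-4)·(-2) = 37
since m = R²·25 − 37²:  R² = (1369 + 656) / 25 = 81
R = √81 = 9  ⇒  r_B = 9 − 4 = 5

rB=5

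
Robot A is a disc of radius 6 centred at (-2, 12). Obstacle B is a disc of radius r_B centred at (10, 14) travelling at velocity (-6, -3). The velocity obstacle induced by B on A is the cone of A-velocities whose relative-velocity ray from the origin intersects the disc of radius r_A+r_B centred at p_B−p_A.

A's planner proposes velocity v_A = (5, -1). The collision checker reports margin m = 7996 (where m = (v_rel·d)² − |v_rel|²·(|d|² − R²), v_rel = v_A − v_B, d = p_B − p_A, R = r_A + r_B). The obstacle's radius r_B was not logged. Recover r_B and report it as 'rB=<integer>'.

m = 7996
d = (12, 2);  v_rel = (11, 2),  |v_rel|² = 125
v_rel×d = (11)·(2) − (2)·(12) = -2
since m = R²·125 − (-2)²:  R² = (4 + 7996) / 125 = 64
R = √64 = 8  ⇒  r_B = 8 − 6 = 2

rB=2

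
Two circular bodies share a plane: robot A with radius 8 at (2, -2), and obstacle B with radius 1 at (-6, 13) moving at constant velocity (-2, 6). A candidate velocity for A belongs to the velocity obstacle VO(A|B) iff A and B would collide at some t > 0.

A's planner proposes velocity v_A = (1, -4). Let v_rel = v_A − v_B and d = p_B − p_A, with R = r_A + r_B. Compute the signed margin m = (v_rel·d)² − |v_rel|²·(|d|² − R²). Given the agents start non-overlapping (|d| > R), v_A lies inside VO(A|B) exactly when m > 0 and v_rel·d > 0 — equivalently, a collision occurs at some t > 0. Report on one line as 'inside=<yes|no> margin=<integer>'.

d = (-8, 15),  |d|² = 289;  R = 8+1 = 9,  c = 289−9² = 208
v_rel = (3, -10),  |v_rel|² = 109;  v_rel·d = (3)·(-8) + (-10)·(15) = -174
109·t² + 348·t + 208 = 0  ⇒  m = (-174)² − 109·208 = 7604
m = 7604 > 0,  v_rel·d = -174 < 0  ⇒  outside

inside=no margin=7604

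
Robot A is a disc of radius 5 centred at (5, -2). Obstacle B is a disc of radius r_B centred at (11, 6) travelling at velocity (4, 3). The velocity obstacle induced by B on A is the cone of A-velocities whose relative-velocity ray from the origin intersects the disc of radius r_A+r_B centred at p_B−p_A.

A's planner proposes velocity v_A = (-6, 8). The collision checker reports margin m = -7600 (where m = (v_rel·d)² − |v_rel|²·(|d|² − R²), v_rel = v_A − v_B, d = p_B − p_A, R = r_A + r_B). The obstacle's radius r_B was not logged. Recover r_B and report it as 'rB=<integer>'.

m = -7600
d = (6, 8);  v_rel = (-10, 5),  |v_rel|² = 125
v_rel×d = (-10)·(8) − (5)·(6) = -110
since m = R²·125 − (-110)²:  R² = (12100 + -7600) / 125 = 36
R = √36 = 6  ⇒  r_B = 6 − 5 = 1

rB=1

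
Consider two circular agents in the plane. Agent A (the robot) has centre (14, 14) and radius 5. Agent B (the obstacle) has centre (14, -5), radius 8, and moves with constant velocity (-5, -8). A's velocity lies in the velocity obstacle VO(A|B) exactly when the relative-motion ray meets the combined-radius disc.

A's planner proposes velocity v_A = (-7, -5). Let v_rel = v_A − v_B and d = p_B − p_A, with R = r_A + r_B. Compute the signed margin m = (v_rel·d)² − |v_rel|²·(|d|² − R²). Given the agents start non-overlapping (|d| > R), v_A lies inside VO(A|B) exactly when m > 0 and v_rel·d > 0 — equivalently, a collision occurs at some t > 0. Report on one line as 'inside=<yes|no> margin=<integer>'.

d = (0, -19),  |d|² = 361;  R = 5+8 = 13,  c = 361−13² = 192
v_rel = (-2, 3),  |v_rel|² = 13;  v_rel·d = (-2)·(0) + (3)·(-19) = -57
13·t² + 114·t + 192 = 0  ⇒  m = (-57)² − 13·192 = 753
m = 753 > 0,  v_rel·d = -57 < 0  ⇒  outside

inside=no margin=753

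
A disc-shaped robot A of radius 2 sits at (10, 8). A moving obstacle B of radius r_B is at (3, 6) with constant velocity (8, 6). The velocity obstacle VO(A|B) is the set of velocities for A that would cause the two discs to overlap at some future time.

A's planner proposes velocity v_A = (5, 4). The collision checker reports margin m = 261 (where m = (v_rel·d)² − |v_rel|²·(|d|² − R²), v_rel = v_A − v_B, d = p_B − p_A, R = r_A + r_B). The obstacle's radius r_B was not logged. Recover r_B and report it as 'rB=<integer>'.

m = 261
d = (-7, -2);  v_rel = (-3, -2),  |v_rel|² = 13
v_rel×d = (-3)·(-2) − (-2)·(-7) = -8
since m = R²·13 − (-8)²:  R² = (64 + 261) / 13 = 25
R = √25 = 5  ⇒  r_B = 5 − 2 = 3

rB=3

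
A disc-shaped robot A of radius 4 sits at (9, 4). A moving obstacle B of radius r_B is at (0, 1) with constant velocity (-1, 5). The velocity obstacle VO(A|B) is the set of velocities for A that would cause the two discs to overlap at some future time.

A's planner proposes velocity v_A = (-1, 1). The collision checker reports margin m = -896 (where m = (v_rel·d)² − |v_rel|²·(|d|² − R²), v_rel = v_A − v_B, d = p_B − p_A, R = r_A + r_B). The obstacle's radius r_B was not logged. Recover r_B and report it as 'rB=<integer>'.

m = -896
d = (-9, -3);  v_rel = (0, -4),  |v_rel|² = 16
v_rel×d = (0)·(-3) − (-4)·(-9) = -36
since m = R²·16 − (-36)²:  R² = (1296 + -896) / 16 = 25
R = √25 = 5  ⇒  r_B = 5 − 4 = 1

rB=1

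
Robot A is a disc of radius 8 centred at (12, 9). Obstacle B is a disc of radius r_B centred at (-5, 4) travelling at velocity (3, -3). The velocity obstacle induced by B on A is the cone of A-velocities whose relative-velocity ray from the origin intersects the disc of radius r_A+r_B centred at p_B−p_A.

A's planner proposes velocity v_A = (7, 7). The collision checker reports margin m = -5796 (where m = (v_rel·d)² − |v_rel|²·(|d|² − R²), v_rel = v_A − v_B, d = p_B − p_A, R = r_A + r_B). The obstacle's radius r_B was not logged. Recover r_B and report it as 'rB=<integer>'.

m = -5796
d = (-17, -5);  v_rel = (4, 10),  |v_rel|² = 116
v_rel×d = (4)·(-5) − (10)·(-17) = 150
since m = R²·116 − 150²:  R² = (22500 + -5796) / 116 = 144
R = √144 = 12  ⇒  r_B = 12 − 8 = 4

rB=4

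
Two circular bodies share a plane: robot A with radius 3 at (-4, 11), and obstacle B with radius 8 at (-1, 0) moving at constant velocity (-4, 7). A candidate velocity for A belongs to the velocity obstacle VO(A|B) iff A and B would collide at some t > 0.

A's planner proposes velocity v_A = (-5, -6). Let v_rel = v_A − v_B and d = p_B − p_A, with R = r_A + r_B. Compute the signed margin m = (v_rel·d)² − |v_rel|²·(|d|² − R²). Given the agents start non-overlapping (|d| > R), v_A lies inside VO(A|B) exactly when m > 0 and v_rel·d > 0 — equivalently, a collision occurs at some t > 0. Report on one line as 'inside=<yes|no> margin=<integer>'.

d = (3, -11),  |d|² = 130;  R = 3+8 = 11,  c = 130−11² = 9
v_rel = (-1, -13),  |v_rel|² = 170;  v_rel·d = (-1)·(3) + (-13)·(-11) = 140
170·t² − 280·t + 9 = 0  ⇒  m = 140² − 170·9 = 18070
m = 18070 > 0,  v_rel·d = 140 > 0  ⇒  inside

inside=yes margin=18070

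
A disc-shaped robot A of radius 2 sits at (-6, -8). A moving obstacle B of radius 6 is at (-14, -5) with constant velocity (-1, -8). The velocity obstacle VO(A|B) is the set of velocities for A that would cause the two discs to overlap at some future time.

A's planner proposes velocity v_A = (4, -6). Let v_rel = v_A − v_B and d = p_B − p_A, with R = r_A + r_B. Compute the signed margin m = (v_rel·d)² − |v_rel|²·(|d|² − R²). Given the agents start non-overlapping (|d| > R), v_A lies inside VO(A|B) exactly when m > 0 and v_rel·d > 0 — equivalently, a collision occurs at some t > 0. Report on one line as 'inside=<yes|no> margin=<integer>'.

d = (-8, 3),  |d|² = 73;  R = 2+6 = 8,  c = 73−8² = 9
v_rel = (5, 2),  |v_rel|² = 29;  v_rel·d = (5)·(-8) + (2)·(3) = -34
29·t² + 68·t + 9 = 0  ⇒  m = (-34)² − 29·9 = 895
m = 895 > 0,  v_rel·d = -34 < 0  ⇒  outside

inside=no margin=895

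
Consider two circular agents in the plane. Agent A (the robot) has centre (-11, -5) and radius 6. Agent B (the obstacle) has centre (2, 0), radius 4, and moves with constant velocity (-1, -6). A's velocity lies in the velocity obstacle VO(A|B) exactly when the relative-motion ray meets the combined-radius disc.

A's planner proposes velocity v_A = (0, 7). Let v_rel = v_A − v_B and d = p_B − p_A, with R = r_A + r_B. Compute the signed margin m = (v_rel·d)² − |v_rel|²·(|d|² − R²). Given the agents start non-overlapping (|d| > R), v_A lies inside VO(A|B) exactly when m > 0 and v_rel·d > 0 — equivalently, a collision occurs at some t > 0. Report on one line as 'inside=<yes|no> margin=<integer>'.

d = (13, 5),  |d|² = 194;  R = 6+4 = 10,  c = 194−10² = 94
v_rel = (1, 13),  |v_rel|² = 170;  v_rel·d = (1)·(13) + (13)·(5) = 78
170·t² − 156·t + 94 = 0  ⇒  m = 78² − 170·94 = -9896
m = -9896 < 0,  v_rel·d = 78 > 0  ⇒  outside

inside=no margin=-9896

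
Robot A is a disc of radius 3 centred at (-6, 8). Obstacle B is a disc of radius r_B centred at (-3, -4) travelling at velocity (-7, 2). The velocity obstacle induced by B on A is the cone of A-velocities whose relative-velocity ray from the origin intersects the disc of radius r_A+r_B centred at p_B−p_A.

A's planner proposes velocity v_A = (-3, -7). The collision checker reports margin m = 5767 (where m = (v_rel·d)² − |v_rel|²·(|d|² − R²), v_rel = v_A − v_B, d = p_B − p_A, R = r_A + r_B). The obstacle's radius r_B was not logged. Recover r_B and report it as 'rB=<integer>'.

m = 5767
d = (3, -12);  v_rel = (4, -9),  |v_rel|² = 97
v_rel×d = (4)·(-12) − (-9)·(3) = -21
since m = R²·97 − (-21)²:  R² = (441 + 5767) / 97 = 64
R = √64 = 8  ⇒  r_B = 8 − 3 = 5

rB=5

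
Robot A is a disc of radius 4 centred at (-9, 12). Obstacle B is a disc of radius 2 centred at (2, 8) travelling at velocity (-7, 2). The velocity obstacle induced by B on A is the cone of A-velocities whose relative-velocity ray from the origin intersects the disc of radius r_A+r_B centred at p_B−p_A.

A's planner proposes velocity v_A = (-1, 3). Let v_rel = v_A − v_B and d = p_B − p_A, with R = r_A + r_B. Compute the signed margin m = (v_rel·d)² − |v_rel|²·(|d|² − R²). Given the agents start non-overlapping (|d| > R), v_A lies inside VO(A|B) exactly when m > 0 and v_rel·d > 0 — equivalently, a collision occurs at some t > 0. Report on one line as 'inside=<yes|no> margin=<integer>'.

d = (11, -4),  |d|² = 137;  R = 4+2 = 6,  c = 137−6² = 101
v_rel = (6, 1),  |v_rel|² = 37;  v_rel·d = (6)·(11) + (1)·(-4) = 62
37·t² − 124·t + 101 = 0  ⇒  m = 62² − 37·101 = 107
m = 107 > 0,  v_rel·d = 62 > 0  ⇒  inside

inside=yes margin=107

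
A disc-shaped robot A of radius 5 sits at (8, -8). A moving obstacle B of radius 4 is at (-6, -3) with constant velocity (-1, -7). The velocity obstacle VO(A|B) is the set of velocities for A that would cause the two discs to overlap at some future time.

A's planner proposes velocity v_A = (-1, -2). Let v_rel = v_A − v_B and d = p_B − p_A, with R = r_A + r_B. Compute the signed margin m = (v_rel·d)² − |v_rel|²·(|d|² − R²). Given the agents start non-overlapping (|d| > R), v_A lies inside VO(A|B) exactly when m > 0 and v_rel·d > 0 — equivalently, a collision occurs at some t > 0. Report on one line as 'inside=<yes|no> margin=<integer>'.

d = (-14, 5),  |d|² = 221;  R = 5+4 = 9,  c = 221−9² = 140
v_rel = (0, 5),  |v_rel|² = 25;  v_rel·d = (0)·(-14) + (5)·(5) = 25
25·t² − 50·t + 140 = 0  ⇒  m = 25² − 25·140 = -2875
m = -2875 < 0,  v_rel·d = 25 > 0  ⇒  outside

inside=no margin=-2875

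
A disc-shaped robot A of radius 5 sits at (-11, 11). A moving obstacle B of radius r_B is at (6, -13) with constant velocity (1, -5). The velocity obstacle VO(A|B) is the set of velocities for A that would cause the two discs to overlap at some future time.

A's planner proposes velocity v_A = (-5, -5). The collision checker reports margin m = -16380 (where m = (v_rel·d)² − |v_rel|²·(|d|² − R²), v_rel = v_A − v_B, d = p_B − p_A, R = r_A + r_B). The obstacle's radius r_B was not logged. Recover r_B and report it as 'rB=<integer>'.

m = -16380
d = (17, -24);  v_rel = (-6, 0),  |v_rel|² = 36
v_rel×d = (-6)·(-24) − (0)·(17) = 144
since m = R²·36 − 144²:  R² = (20736 + -16380) / 36 = 121
R = √121 = 11  ⇒  r_B = 11 − 5 = 6

rB=6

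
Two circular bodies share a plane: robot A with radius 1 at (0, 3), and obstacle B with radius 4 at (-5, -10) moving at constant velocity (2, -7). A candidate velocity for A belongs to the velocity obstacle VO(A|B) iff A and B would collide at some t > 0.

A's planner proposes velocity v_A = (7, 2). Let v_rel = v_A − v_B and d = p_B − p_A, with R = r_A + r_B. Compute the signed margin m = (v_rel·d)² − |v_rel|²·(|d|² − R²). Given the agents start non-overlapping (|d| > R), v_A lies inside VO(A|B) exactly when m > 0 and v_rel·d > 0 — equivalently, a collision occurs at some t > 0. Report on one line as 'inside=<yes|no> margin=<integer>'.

d = (-5, -13),  |d|² = 194;  R = 1+4 = 5,  c = 194−5² = 169
v_rel = (5, 9),  |v_rel|² = 106;  v_rel·d = (5)·(-5) + (9)·(-13) = -142
106·t² + 284·t + 169 = 0  ⇒  m = (-142)² − 106·169 = 2250
m = 2250 > 0,  v_rel·d = -142 < 0  ⇒  outside

inside=no margin=2250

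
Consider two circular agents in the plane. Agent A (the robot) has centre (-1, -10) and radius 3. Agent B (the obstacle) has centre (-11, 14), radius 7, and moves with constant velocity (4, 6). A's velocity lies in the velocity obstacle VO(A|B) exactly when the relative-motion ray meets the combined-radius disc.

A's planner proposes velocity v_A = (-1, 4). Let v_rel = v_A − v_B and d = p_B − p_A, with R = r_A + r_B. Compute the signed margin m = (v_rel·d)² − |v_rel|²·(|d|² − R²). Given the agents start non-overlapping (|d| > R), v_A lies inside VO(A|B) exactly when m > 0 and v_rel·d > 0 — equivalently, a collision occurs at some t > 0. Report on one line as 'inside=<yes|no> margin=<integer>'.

d = (-10, 24),  |d|² = 676;  R = 3+7 = 10,  c = 676−10² = 576
v_rel = (-5, -2),  |v_rel|² = 29;  v_rel·d = (-5)·(-10) + (-2)·(24) = 2
29·t² − 4·t + 576 = 0  ⇒  m = 2² − 29·576 = -16700
m = -16700 < 0,  v_rel·d = 2 > 0  ⇒  outside

inside=no margin=-16700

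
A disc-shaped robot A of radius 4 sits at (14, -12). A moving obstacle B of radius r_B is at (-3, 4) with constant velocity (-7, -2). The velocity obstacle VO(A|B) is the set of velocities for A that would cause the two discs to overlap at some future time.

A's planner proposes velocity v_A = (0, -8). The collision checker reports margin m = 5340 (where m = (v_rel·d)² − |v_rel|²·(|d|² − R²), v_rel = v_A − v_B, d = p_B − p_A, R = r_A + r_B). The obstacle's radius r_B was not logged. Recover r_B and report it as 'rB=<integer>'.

m = 5340
d = (-17, 16);  v_rel = (7, -6),  |v_rel|² = 85
v_rel×d = (7)·(16) − (-6)·(-17) = 10
since m = R²·85 − 10²:  R² = (100 + 5340) / 85 = 64
R = √64 = 8  ⇒  r_B = 8 − 4 = 4

rB=4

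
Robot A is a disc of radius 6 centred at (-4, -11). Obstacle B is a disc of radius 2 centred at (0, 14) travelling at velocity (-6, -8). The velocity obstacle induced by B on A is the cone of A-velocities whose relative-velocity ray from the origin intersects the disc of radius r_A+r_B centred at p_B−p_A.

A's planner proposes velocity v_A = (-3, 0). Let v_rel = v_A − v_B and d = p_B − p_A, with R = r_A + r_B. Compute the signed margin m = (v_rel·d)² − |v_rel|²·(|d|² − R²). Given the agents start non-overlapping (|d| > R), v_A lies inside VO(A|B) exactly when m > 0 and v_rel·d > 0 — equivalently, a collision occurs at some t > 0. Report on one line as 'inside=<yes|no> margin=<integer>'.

d = (4, 25),  |d|² = 641;  R = 6+2 = 8,  c = 641−8² = 577
v_rel = (3, 8),  |v_rel|² = 73;  v_rel·d = (3)·(4) + (8)·(25) = 212
73·t² − 424·t + 577 = 0  ⇒  m = 212² − 73·577 = 2823
m = 2823 > 0,  v_rel·d = 212 > 0  ⇒  inside

inside=yes margin=2823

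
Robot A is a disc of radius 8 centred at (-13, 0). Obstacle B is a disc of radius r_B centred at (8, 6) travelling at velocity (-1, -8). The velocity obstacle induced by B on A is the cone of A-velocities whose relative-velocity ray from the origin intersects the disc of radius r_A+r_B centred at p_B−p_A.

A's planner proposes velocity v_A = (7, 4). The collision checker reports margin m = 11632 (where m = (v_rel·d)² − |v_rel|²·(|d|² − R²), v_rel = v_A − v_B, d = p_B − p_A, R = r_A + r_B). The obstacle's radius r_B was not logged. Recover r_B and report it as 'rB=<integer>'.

m = 11632
d = (21, 6);  v_rel = (8, 12),  |v_rel|² = 208
v_rel×d = (8)·(6) − (12)·(21) = -204
since m = R²·208 − (-204)²:  R² = (41616 + 11632) / 208 = 256
R = √256 = 16  ⇒  r_B = 16 − 8 = 8

rB=8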